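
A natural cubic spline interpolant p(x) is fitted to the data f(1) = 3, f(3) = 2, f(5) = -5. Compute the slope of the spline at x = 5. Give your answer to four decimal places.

-4.2500

With M_i denoting the second derivative at x_i, h_i = 2, 2, and Δ_i = (y_(i+1) − y_i)/h_i = -1/2, -7/2:
  2·M_0 + 8·M_1 + 2·M_2 = 6(Δ_1 - Δ_0) = -18
Natural end conditions: M_0 = M_2 = 0.
Hence M_0 = 0, M_1 = -9/4, M_2 = 0.
On [3, 5], p'(x) = b_1 + 2c_1·(x - 3) + 3d_1·(x - 3)² with b_1 = Δ_1 - h_1(2M_1 + M_2)/6 = -2, c_1 = M_1/2 = -9/8, d_1 = (M_2 - M_1)/(6h_1) = 3/16. So p'(5) = -17/4.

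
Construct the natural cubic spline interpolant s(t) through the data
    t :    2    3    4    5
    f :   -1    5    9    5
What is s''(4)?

Let M_i = s''(x_i). Step sizes h_i = 1, 1, 1; slopes of the chords Δ_i = (y_(i+1) - y_i)/h_i = 6, 4, -4.
  1·M_0 + 4·M_1 + 1·M_2 = 6(Δ_1 - Δ_0) = -12
  1·M_1 + 4·M_2 + 1·M_3 = 6(Δ_2 - Δ_1) = -48
Natural end conditions: M_0 = M_3 = 0.
Solving the tridiagonal system: M_0 = 0, M_1 = 0, M_2 = -12, M_3 = 0.

-12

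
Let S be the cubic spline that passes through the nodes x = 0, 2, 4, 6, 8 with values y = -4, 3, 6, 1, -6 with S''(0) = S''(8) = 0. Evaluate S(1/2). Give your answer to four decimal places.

With m_i denoting the second derivative at x_i, h_i = 2, 2, 2, 2, and Δ_i = (y_(i+1) − y_i)/h_i = 7/2, 3/2, -5/2, -7/2:
  2·m_0 + 8·m_1 + 2·m_2 = 6(Δ_1 - Δ_0) = -12
  2·m_1 + 8·m_2 + 2·m_3 = 6(Δ_2 - Δ_1) = -24
  2·m_2 + 8·m_3 + 2·m_4 = 6(Δ_3 - Δ_2) = -6
Natural end conditions: m_0 = m_4 = 0.
Forward elimination and back-substitution give m_0 = 0, m_1 = -45/56, m_2 = -39/14, m_3 = -3/56, m_4 = 0.
On [0, 2], S(x) = -4 + 211/56·x + 0·x² - 15/224·x³.
With x = 1/2: S(1/2) = -3807/1792.

-2.1244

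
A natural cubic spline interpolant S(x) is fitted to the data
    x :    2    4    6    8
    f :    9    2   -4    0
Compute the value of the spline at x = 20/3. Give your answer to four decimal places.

Let M_i = S''(x_i). Step sizes h_i = 2, 2, 2; slopes of the chords Δ_i = (y_(i+1) - y_i)/h_i = -7/2, -3, 2.
  2·M_0 + 8·M_1 + 2·M_2 = 6(Δ_1 - Δ_0) = 3
  2·M_1 + 8·M_2 + 2·M_3 = 6(Δ_2 - Δ_1) = 30
Natural end conditions: M_0 = M_3 = 0.
Solving the tridiagonal system: M_0 = 0, M_1 = -3/5, M_2 = 39/10, M_3 = 0.
On [6, 8], S(x) = -4 - 3/5·(x - 6) + 39/20·(x - 6)² - 13/40·(x - 6)³.
With (x - 6) = 2/3: S(20/3) = -98/27.

-3.6296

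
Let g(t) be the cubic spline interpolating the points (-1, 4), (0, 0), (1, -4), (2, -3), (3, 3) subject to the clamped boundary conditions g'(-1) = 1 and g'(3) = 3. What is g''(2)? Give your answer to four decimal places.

9.9286

Write M_i for g''(x_i). With h_i = 1, 1, 1, 1 and divided differences Δ_i = -4, -4, 1, 6, the continuity of g' gives the tridiagonal system
  1·M_0 + 4·M_1 + 1·M_2 = 6(Δ_1 - Δ_0) = 0
  1·M_1 + 4·M_2 + 1·M_3 = 6(Δ_2 - Δ_1) = 30
  1·M_2 + 4·M_3 + 1·M_4 = 6(Δ_3 - Δ_2) = 30
Clamped end conditions give two more equations: 2h_0·M_0 + h_0·M_1 = 6(Δ_0 - g'(-1)) = -30 and h_3·M_3 + 2h_3·M_4 = 6(g'(3) - Δ_3) = -18.
Solving the tridiagonal system: M_0 = -463/28, M_1 = 43/14, M_2 = 17/4, M_3 = 139/14, M_4 = -391/28.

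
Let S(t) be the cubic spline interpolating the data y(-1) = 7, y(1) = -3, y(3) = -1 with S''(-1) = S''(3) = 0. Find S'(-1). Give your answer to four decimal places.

-6.5000

With M_i denoting the second derivative at x_i, h_i = 2, 2, and Δ_i = (y_(i+1) − y_i)/h_i = -5, 1:
  2·M_0 + 8·M_1 + 2·M_2 = 6(Δ_1 - Δ_0) = 36
Natural end conditions: M_0 = M_2 = 0.
Solving the tridiagonal system: M_0 = 0, M_1 = 9/2, M_2 = 0.
On [-1, 1], S'(t) = b_0 + 2c_0·(t + 1) + 3d_0·(t + 1)² with b_0 = Δ_0 - h_0(2M_0 + M_1)/6 = -13/2, c_0 = M_0/2 = 0, d_0 = (M_1 - M_0)/(6h_0) = 3/8. So S'(-1) = -13/2.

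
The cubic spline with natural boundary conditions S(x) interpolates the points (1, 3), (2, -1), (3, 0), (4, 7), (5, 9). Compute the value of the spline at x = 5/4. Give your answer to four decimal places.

With M_i denoting the second derivative at x_i, h_i = 1, 1, 1, 1, and Δ_i = (y_(i+1) − y_i)/h_i = -4, 1, 7, 2:
  1·M_0 + 4·M_1 + 1·M_2 = 6(Δ_1 - Δ_0) = 30
  1·M_1 + 4·M_2 + 1·M_3 = 6(Δ_2 - Δ_1) = 36
  1·M_2 + 4·M_3 + 1·M_4 = 6(Δ_3 - Δ_2) = -30
Natural end conditions: M_0 = M_4 = 0.
Solving: M_0 = 0, M_1 = 69/14, M_2 = 72/7, M_3 = -141/14, M_4 = 0.
On [1, 2], S(x) = 3 - 135/28·(x - 1) + 0·(x - 1)² + 23/28·(x - 1)³.
With (x - 1) = 1/4: S(5/4) = 3239/1792.

1.8075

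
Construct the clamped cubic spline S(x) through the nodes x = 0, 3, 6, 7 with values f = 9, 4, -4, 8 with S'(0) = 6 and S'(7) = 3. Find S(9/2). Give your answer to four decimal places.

Let m_i = S''(x_i). Step sizes h_i = 3, 3, 1; slopes of the chords Δ_i = (y_(i+1) - y_i)/h_i = -5/3, -8/3, 12.
  3·m_0 + 12·m_1 + 3·m_2 = 6(Δ_1 - Δ_0) = -6
  3·m_1 + 8·m_2 + 1·m_3 = 6(Δ_2 - Δ_1) = 88
Clamped end conditions give two more equations: 2h_0·m_0 + h_0·m_1 = 6(Δ_0 - S'(0)) = -46 and h_2·m_2 + 2h_2·m_3 = 6(S'(7) - Δ_2) = -54.
Hence m_0 = -568/93, m_1 = -290/93, m_2 = 514/31, m_3 = -1094/31.
On [3, 6], S(x) = 4 - 243/31·(x - 3) - 145/93·(x - 3)² + 916/837·(x - 3)³.
With (x - 3) = 3/2: S(9/2) = -939/124.

-7.5726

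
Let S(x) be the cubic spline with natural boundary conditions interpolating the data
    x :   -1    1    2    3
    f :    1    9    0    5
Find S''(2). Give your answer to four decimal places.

25.3043

Put M_i = S'' at the i-th knot. Here h = (2, 1, 1) and Δ = (4, -9, 5), so the interior equations h_(i-1)·M_(i-1) + 2(h_(i-1)+h_i)·M_i + h_i·M_(i+1) = 6(Δ_i − Δ_(i-1)) read
  2·M_0 + 6·M_1 + 1·M_2 = 6(Δ_1 - Δ_0) = -78
  1·M_1 + 4·M_2 + 1·M_3 = 6(Δ_2 - Δ_1) = 84
Natural end conditions: M_0 = M_3 = 0.
Solving the tridiagonal system: M_0 = 0, M_1 = -396/23, M_2 = 582/23, M_3 = 0.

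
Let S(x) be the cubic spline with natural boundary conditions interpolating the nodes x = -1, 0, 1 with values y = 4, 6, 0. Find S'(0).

-2

Write σ_i for S''(x_i). With h_i = 1, 1 and divided differences Δ_i = 2, -6, the continuity of S' gives the tridiagonal system
  1·σ_0 + 4·σ_1 + 1·σ_2 = 6(Δ_1 - Δ_0) = -48
Natural end conditions: σ_0 = σ_2 = 0.
Forward elimination and back-substitution give σ_0 = 0, σ_1 = -12, σ_2 = 0.
On [0, 1], S'(x) = b_1 + 2c_1·x + 3d_1·x² with b_1 = Δ_1 - h_1(2σ_1 + σ_2)/6 = -2, c_1 = σ_1/2 = -6, d_1 = (σ_2 - σ_1)/(6h_1) = 2. So S'(0) = -2.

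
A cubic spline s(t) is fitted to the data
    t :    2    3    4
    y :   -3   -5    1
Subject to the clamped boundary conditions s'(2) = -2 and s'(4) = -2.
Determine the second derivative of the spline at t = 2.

Write m_i for s''(x_i). With h_i = 1, 1 and divided differences Δ_i = -2, 6, the continuity of s' gives the tridiagonal system
  1·m_0 + 4·m_1 + 1·m_2 = 6(Δ_1 - Δ_0) = 48
Clamped end conditions give two more equations: 2h_0·m_0 + h_0·m_1 = 6(Δ_0 - s'(2)) = 0 and h_1·m_1 + 2h_1·m_2 = 6(s'(4) - Δ_1) = -48.
Hence m_0 = -12, m_1 = 24, m_2 = -36.

-12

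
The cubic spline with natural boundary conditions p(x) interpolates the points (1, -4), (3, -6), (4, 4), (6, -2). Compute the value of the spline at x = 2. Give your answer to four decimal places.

Put M_i = p'' at the i-th knot. Here h = (2, 1, 2) and Δ = (-1, 10, -3), so the interior equations h_(i-1)·M_(i-1) + 2(h_(i-1)+h_i)·M_i + h_i·M_(i+1) = 6(Δ_i − Δ_(i-1)) read
  2·M_0 + 6·M_1 + 1·M_2 = 6(Δ_1 - Δ_0) = 66
  1·M_1 + 6·M_2 + 2·M_3 = 6(Δ_2 - Δ_1) = -78
Natural end conditions: M_0 = M_3 = 0.
Solving the tridiagonal system: M_0 = 0, M_1 = 474/35, M_2 = -534/35, M_3 = 0.
On [1, 3], p(x) = -4 - 193/35·(x - 1) + 0·(x - 1)² + 79/70·(x - 1)³.
With (x - 1) = 1: p(2) = -587/70.

-8.3857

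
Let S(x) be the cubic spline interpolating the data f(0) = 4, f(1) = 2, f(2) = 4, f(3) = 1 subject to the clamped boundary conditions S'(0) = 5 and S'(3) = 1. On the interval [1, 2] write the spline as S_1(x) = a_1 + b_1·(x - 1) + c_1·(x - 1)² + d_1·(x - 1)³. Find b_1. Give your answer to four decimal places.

-1.0667

Let σ_i = S''(x_i). Step sizes h_i = 1, 1, 1; slopes of the chords Δ_i = (y_(i+1) - y_i)/h_i = -2, 2, -3.
  1·σ_0 + 4·σ_1 + 1·σ_2 = 6(Δ_1 - Δ_0) = 24
  1·σ_1 + 4·σ_2 + 1·σ_3 = 6(Δ_2 - Δ_1) = -30
Clamped end conditions give two more equations: 2h_0·σ_0 + h_0·σ_1 = 6(Δ_0 - S'(0)) = -42 and h_2·σ_2 + 2h_2·σ_3 = 6(S'(3) - Δ_2) = 24.
Solving: σ_0 = -448/15, σ_1 = 266/15, σ_2 = -256/15, σ_3 = 308/15.
On [1, 2], with S_1(x) = a_1 + b_1·(x - 1) + c_1·(x - 1)² + d_1·(x - 1)³: c_1 = σ_1/2 = 133/15, d_1 = (σ_2 - σ_1)/(6h_1) = -29/5, b_1 = Δ_1 - h_1(2σ_1 + σ_2)/6 = -16/15.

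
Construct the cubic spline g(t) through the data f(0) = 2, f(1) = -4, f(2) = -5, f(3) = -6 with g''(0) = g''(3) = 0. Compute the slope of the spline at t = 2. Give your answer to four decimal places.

Write σ_i for g''(x_i). With h_i = 1, 1, 1 and divided differences Δ_i = -6, -1, -1, the continuity of g' gives the tridiagonal system
  1·σ_0 + 4·σ_1 + 1·σ_2 = 6(Δ_1 - Δ_0) = 30
  1·σ_1 + 4·σ_2 + 1·σ_3 = 6(Δ_2 - Δ_1) = 0
Natural end conditions: σ_0 = σ_3 = 0.
Forward elimination and back-substitution give σ_0 = 0, σ_1 = 8, σ_2 = -2, σ_3 = 0.
On [2, 3], g'(t) = b_2 + 2c_2·(t - 2) + 3d_2·(t - 2)² with b_2 = Δ_2 - h_2(2σ_2 + σ_3)/6 = -1/3, c_2 = σ_2/2 = -1, d_2 = (σ_3 - σ_2)/(6h_2) = 1/3. So g'(2) = -1/3.

-0.3333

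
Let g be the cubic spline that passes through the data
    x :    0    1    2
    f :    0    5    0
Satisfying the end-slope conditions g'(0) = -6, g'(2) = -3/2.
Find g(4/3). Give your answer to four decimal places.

4.0926

With σ_i denoting the second derivative at x_i, h_i = 1, 1, and Δ_i = (y_(i+1) − y_i)/h_i = 5, -5:
  1·σ_0 + 4·σ_1 + 1·σ_2 = 6(Δ_1 - Δ_0) = -60
Clamped end conditions give two more equations: 2h_0·σ_0 + h_0·σ_1 = 6(Δ_0 - g'(0)) = 66 and h_1·σ_1 + 2h_1·σ_2 = 6(g'(2) - Δ_1) = 21.
Solving: σ_0 = 201/4, σ_1 = -69/2, σ_2 = 111/4.
On [1, 2], g(x) = 5 + 15/8·(x - 1) - 69/4·(x - 1)² + 83/8·(x - 1)³.
With (x - 1) = 1/3: g(4/3) = 221/54.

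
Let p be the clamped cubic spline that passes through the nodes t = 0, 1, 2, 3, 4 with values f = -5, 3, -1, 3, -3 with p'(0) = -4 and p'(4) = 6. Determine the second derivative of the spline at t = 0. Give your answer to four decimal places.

Put M_i = p'' at the i-th knot. Here h = (1, 1, 1, 1) and Δ = (8, -4, 4, -6), so the interior equations h_(i-1)·M_(i-1) + 2(h_(i-1)+h_i)·M_i + h_i·M_(i+1) = 6(Δ_i − Δ_(i-1)) read
  1·M_0 + 4·M_1 + 1·M_2 = 6(Δ_1 - Δ_0) = -72
  1·M_1 + 4·M_2 + 1·M_3 = 6(Δ_2 - Δ_1) = 48
  1·M_2 + 4·M_3 + 1·M_4 = 6(Δ_3 - Δ_2) = -60
Clamped end conditions give two more equations: 2h_0·M_0 + h_0·M_1 = 6(Δ_0 - p'(0)) = 72 and h_3·M_3 + 2h_3·M_4 = 6(p'(4) - Δ_3) = 72.
Hence M_0 = 391/7, M_1 = -278/7, M_2 = 31, M_3 = -254/7, M_4 = 379/7.

55.8571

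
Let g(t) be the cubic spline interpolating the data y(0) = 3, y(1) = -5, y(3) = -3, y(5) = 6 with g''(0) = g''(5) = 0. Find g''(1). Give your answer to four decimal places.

Write M_i for g''(x_i). With h_i = 1, 2, 2 and divided differences Δ_i = -8, 1, 9/2, the continuity of g' gives the tridiagonal system
  1·M_0 + 6·M_1 + 2·M_2 = 6(Δ_1 - Δ_0) = 54
  2·M_1 + 8·M_2 + 2·M_3 = 6(Δ_2 - Δ_1) = 21
Natural end conditions: M_0 = M_3 = 0.
Forward elimination and back-substitution give M_0 = 0, M_1 = 195/22, M_2 = 9/22, M_3 = 0.

8.8636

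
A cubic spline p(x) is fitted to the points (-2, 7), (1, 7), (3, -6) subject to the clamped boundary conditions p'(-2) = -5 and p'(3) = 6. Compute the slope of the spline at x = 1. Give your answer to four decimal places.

With m_i denoting the second derivative at x_i, h_i = 3, 2, and Δ_i = (y_(i+1) − y_i)/h_i = 0, -13/2:
  3·m_0 + 10·m_1 + 2·m_2 = 6(Δ_1 - Δ_0) = -39
Clamped end conditions give two more equations: 2h_0·m_0 + h_0·m_1 = 6(Δ_0 - p'(-2)) = 30 and h_1·m_1 + 2h_1·m_2 = 6(p'(3) - Δ_1) = 75.
Hence m_0 = 111/10, m_1 = -61/5, m_2 = 497/20.
On [1, 3], p'(x) = b_1 + 2c_1·(x - 1) + 3d_1·(x - 1)² with b_1 = Δ_1 - h_1(2m_1 + m_2)/6 = -133/20, c_1 = m_1/2 = -61/10, d_1 = (m_2 - m_1)/(6h_1) = 247/80. So p'(1) = -133/20.

-6.6500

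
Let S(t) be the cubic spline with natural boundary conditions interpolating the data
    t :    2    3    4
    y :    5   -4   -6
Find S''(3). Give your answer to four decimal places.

With σ_i denoting the second derivative at x_i, h_i = 1, 1, and Δ_i = (y_(i+1) − y_i)/h_i = -9, -2:
  1·σ_0 + 4·σ_1 + 1·σ_2 = 6(Δ_1 - Δ_0) = 42
Natural end conditions: σ_0 = σ_2 = 0.
Solving: σ_0 = 0, σ_1 = 21/2, σ_2 = 0.

10.5000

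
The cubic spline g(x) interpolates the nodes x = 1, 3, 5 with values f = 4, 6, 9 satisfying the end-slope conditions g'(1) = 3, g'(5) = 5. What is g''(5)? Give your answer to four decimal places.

5.3750

Write m_i for g''(x_i). With h_i = 2, 2 and divided differences Δ_i = 1, 3/2, the continuity of g' gives the tridiagonal system
  2·m_0 + 8·m_1 + 2·m_2 = 6(Δ_1 - Δ_0) = 3
Clamped end conditions give two more equations: 2h_0·m_0 + h_0·m_1 = 6(Δ_0 - g'(1)) = -12 and h_1·m_1 + 2h_1·m_2 = 6(g'(5) - Δ_1) = 21.
Solving: m_0 = -23/8, m_1 = -1/4, m_2 = 43/8.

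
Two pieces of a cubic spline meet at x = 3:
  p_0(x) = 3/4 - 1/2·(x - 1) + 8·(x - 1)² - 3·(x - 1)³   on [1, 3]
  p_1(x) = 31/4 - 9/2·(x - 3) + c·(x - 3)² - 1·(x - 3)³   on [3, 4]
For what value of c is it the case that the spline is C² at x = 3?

p_0''(x) = 16 - 18·(x - 1), so p_0''(3) = -20. On the right, p_1''(3) = 2c, so c = -10.

-10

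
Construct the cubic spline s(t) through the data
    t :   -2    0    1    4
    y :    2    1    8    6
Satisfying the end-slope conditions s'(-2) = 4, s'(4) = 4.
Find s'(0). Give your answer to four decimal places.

4.2381

Let M_i = s''(x_i). Step sizes h_i = 2, 1, 3; slopes of the chords Δ_i = (y_(i+1) - y_i)/h_i = -1/2, 7, -2/3.
  2·M_0 + 6·M_1 + 1·M_2 = 6(Δ_1 - Δ_0) = 45
  1·M_1 + 8·M_2 + 3·M_3 = 6(Δ_2 - Δ_1) = -46
Clamped end conditions give two more equations: 2h_0·M_0 + h_0·M_1 = 6(Δ_0 - s'(-2)) = -27 and h_2·M_2 + 2h_2·M_3 = 6(s'(4) - Δ_2) = 28.
Hence M_0 = -577/42, M_1 = 587/42, M_2 = -239/21, M_3 = 145/14.
On [0, 1], s'(t) = b_1 + 2c_1·t + 3d_1·t² with b_1 = Δ_1 - h_1(2M_1 + M_2)/6 = 89/21, c_1 = M_1/2 = 587/84, d_1 = (M_2 - M_1)/(6h_1) = -355/84. So s'(0) = 89/21.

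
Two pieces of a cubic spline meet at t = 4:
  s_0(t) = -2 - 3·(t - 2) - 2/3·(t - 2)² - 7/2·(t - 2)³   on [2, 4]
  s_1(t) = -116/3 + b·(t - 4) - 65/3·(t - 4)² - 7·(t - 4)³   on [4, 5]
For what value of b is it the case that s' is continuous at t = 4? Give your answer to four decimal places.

s_0'(t) = -3 - 4/3·(t - 2) - 21/2·(t - 2)², so s_0'(4) = -143/3. On the right, s_1'(4) = b, so b = -143/3.

-47.6667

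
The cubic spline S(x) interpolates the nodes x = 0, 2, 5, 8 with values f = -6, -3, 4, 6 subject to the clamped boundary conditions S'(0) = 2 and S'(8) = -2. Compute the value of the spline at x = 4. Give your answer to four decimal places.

1.5244

Let M_i = S''(x_i). Step sizes h_i = 2, 3, 3; slopes of the chords Δ_i = (y_(i+1) - y_i)/h_i = 3/2, 7/3, 2/3.
  2·M_0 + 10·M_1 + 3·M_2 = 6(Δ_1 - Δ_0) = 5
  3·M_1 + 12·M_2 + 3·M_3 = 6(Δ_2 - Δ_1) = -10
Clamped end conditions give two more equations: 2h_0·M_0 + h_0·M_1 = 6(Δ_0 - S'(0)) = -3 and h_2·M_2 + 2h_2·M_3 = 6(S'(8) - Δ_2) = -16.
Solving the tridiagonal system: M_0 = -45/38, M_1 = 33/38, M_2 = -25/57, M_3 = -93/38.
On [2, 5], S(x) = -3 + 32/19·(x - 2) + 33/76·(x - 2)² - 149/2052·(x - 2)³.
With (x - 2) = 2: S(4) = 782/513.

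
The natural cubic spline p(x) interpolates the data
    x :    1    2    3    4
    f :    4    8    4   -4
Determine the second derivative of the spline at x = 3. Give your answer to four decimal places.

Let M_i = p''(x_i). Step sizes h_i = 1, 1, 1; slopes of the chords Δ_i = (y_(i+1) - y_i)/h_i = 4, -4, -8.
  1·M_0 + 4·M_1 + 1·M_2 = 6(Δ_1 - Δ_0) = -48
  1·M_1 + 4·M_2 + 1·M_3 = 6(Δ_2 - Δ_1) = -24
Natural end conditions: M_0 = M_3 = 0.
Forward elimination and back-substitution give M_0 = 0, M_1 = -56/5, M_2 = -16/5, M_3 = 0.

-3.2000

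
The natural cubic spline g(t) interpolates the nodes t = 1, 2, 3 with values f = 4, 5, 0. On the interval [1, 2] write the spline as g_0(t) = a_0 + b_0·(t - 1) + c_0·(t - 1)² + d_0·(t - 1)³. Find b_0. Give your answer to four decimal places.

Put M_i = g'' at the i-th knot. Here h = (1, 1) and Δ = (1, -5), so the interior equations h_(i-1)·M_(i-1) + 2(h_(i-1)+h_i)·M_i + h_i·M_(i+1) = 6(Δ_i − Δ_(i-1)) read
  1·M_0 + 4·M_1 + 1·M_2 = 6(Δ_1 - Δ_0) = -36
Natural end conditions: M_0 = M_2 = 0.
Solving: M_0 = 0, M_1 = -9, M_2 = 0.
On [1, 2], with g_0(t) = a_0 + b_0·(t - 1) + c_0·(t - 1)² + d_0·(t - 1)³: c_0 = M_0/2 = 0, d_0 = (M_1 - M_0)/(6h_0) = -3/2, b_0 = Δ_0 - h_0(2M_0 + M_1)/6 = 5/2.

2.5000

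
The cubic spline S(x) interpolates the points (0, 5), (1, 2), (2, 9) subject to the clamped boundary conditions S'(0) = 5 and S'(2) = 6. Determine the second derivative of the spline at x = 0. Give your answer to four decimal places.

-38.5000

Put σ_i = S'' at the i-th knot. Here h = (1, 1) and Δ = (-3, 7), so the interior equations h_(i-1)·σ_(i-1) + 2(h_(i-1)+h_i)·σ_i + h_i·σ_(i+1) = 6(Δ_i − Δ_(i-1)) read
  1·σ_0 + 4·σ_1 + 1·σ_2 = 6(Δ_1 - Δ_0) = 60
Clamped end conditions give two more equations: 2h_0·σ_0 + h_0·σ_1 = 6(Δ_0 - S'(0)) = -48 and h_1·σ_1 + 2h_1·σ_2 = 6(S'(2) - Δ_1) = -6.
Forward elimination and back-substitution give σ_0 = -77/2, σ_1 = 29, σ_2 = -35/2.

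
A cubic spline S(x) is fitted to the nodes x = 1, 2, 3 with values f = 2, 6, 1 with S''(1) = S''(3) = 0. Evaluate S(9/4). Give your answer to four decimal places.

5.4883

With M_i denoting the second derivative at x_i, h_i = 1, 1, and Δ_i = (y_(i+1) − y_i)/h_i = 4, -5:
  1·M_0 + 4·M_1 + 1·M_2 = 6(Δ_1 - Δ_0) = -54
Natural end conditions: M_0 = M_2 = 0.
Solving the tridiagonal system: M_0 = 0, M_1 = -27/2, M_2 = 0.
On [2, 3], S(x) = 6 - 1/2·(x - 2) - 27/4·(x - 2)² + 9/4·(x - 2)³.
With (x - 2) = 1/4: S(9/4) = 1405/256.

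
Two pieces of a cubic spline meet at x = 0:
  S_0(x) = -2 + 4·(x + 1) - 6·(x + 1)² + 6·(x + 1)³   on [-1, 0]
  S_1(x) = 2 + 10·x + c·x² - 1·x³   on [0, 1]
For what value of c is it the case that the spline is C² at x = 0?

S_0''(x) = -12 + 36·(x + 1), so S_0''(0) = 24. On the right, S_1''(0) = 2c, so c = 12.

12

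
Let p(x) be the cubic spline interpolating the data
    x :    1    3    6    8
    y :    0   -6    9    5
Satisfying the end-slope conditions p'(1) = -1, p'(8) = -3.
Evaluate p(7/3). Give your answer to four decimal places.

Put M_i = p'' at the i-th knot. Here h = (2, 3, 2) and Δ = (-3, 5, -2), so the interior equations h_(i-1)·M_(i-1) + 2(h_(i-1)+h_i)·M_i + h_i·M_(i+1) = 6(Δ_i − Δ_(i-1)) read
  2·M_0 + 10·M_1 + 3·M_2 = 6(Δ_1 - Δ_0) = 48
  3·M_1 + 10·M_2 + 2·M_3 = 6(Δ_2 - Δ_1) = -42
Clamped end conditions give two more equations: 2h_0·M_0 + h_0·M_1 = 6(Δ_0 - p'(1)) = -12 and h_2·M_2 + 2h_2·M_3 = 6(p'(8) - Δ_2) = -6.
Forward elimination and back-substitution give M_0 = -115/16, M_1 = 67/8, M_2 = -57/8, M_3 = 33/16.
On [1, 3], p(x) = 0 - 1·(x - 1) - 115/32·(x - 1)² + 83/64·(x - 1)³.
With (x - 1) = 4/3: p(7/3) = -251/54.

-4.6481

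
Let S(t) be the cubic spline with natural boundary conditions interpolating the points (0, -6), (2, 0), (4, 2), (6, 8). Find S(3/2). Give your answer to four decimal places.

-1.0625

Let m_i = S''(x_i). Step sizes h_i = 2, 2, 2; slopes of the chords Δ_i = (y_(i+1) - y_i)/h_i = 3, 1, 3.
  2·m_0 + 8·m_1 + 2·m_2 = 6(Δ_1 - Δ_0) = -12
  2·m_1 + 8·m_2 + 2·m_3 = 6(Δ_2 - Δ_1) = 12
Natural end conditions: m_0 = m_3 = 0.
Hence m_0 = 0, m_1 = -2, m_2 = 2, m_3 = 0.
On [0, 2], S(t) = -6 + 11/3·t + 0·t² - 1/6·t³.
With t = 3/2: S(3/2) = -17/16.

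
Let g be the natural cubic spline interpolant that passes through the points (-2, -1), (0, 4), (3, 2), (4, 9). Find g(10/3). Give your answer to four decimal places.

3.8838

Let M_i = g''(x_i). Step sizes h_i = 2, 3, 1; slopes of the chords Δ_i = (y_(i+1) - y_i)/h_i = 5/2, -2/3, 7.
  2·M_0 + 10·M_1 + 3·M_2 = 6(Δ_1 - Δ_0) = -19
  3·M_1 + 8·M_2 + 1·M_3 = 6(Δ_2 - Δ_1) = 46
Natural end conditions: M_0 = M_3 = 0.
Forward elimination and back-substitution give M_0 = 0, M_1 = -290/71, M_2 = 517/71, M_3 = 0.
On [3, 4], g(t) = 2 + 974/213·(t - 3) + 517/142·(t - 3)² - 517/426·(t - 3)³.
With (t - 3) = 1/3: g(10/3) = 22336/5751.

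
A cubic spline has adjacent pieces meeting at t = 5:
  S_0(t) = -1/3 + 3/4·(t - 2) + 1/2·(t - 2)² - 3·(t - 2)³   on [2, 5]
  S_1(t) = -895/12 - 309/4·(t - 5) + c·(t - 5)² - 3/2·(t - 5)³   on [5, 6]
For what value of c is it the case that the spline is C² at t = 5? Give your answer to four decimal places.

S_0''(t) = 1 - 18·(t - 2), so S_0''(5) = -53. On the right, S_1''(5) = 2c, so c = -53/2.

-26.5000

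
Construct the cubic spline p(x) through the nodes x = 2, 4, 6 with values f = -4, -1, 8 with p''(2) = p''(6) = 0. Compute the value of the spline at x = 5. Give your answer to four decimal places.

Write M_i for p''(x_i). With h_i = 2, 2 and divided differences Δ_i = 3/2, 9/2, the continuity of p' gives the tridiagonal system
  2·M_0 + 8·M_1 + 2·M_2 = 6(Δ_1 - Δ_0) = 18
Natural end conditions: M_0 = M_2 = 0.
Forward elimination and back-substitution give M_0 = 0, M_1 = 9/4, M_2 = 0.
On [4, 6], p(x) = -1 + 3·(x - 4) + 9/8·(x - 4)² - 3/16·(x - 4)³.
With (x - 4) = 1: p(5) = 47/16.

2.9375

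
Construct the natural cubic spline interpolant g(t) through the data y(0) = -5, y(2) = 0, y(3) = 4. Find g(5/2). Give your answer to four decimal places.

1.9063

Write m_i for g''(x_i). With h_i = 2, 1 and divided differences Δ_i = 5/2, 4, the continuity of g' gives the tridiagonal system
  2·m_0 + 6·m_1 + 1·m_2 = 6(Δ_1 - Δ_0) = 9
Natural end conditions: m_0 = m_2 = 0.
Solving the tridiagonal system: m_0 = 0, m_1 = 3/2, m_2 = 0.
On [2, 3], g(t) = 0 + 7/2·(t - 2) + 3/4·(t - 2)² - 1/4·(t - 2)³.
With (t - 2) = 1/2: g(5/2) = 61/32.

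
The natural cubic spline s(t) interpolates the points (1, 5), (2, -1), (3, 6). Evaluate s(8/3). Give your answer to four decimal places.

Write m_i for s''(x_i). With h_i = 1, 1 and divided differences Δ_i = -6, 7, the continuity of s' gives the tridiagonal system
  1·m_0 + 4·m_1 + 1·m_2 = 6(Δ_1 - Δ_0) = 78
Natural end conditions: m_0 = m_2 = 0.
Forward elimination and back-substitution give m_0 = 0, m_1 = 39/2, m_2 = 0.
On [2, 3], s(t) = -1 + 1/2·(t - 2) + 39/4·(t - 2)² - 13/4·(t - 2)³.
With (t - 2) = 2/3: s(8/3) = 73/27.

2.7037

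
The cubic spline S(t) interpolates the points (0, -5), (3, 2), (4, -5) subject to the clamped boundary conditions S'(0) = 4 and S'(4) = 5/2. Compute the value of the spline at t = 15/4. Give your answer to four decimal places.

Put m_i = S'' at the i-th knot. Here h = (3, 1) and Δ = (7/3, -7), so the interior equations h_(i-1)·m_(i-1) + 2(h_(i-1)+h_i)·m_i + h_i·m_(i+1) = 6(Δ_i − Δ_(i-1)) read
  3·m_0 + 8·m_1 + 1·m_2 = 6(Δ_1 - Δ_0) = -56
Clamped end conditions give two more equations: 2h_0·m_0 + h_0·m_1 = 6(Δ_0 - S'(0)) = -10 and h_1·m_1 + 2h_1·m_2 = 6(S'(4) - Δ_1) = 57.
Solving: m_0 = 119/24, m_1 = -53/4, m_2 = 281/8.
On [3, 4], S(t) = 2 - 135/16·(t - 3) - 53/8·(t - 3)² + 129/16·(t - 3)³.
With (t - 3) = 3/4: S(15/4) = -4765/1024.

-4.6533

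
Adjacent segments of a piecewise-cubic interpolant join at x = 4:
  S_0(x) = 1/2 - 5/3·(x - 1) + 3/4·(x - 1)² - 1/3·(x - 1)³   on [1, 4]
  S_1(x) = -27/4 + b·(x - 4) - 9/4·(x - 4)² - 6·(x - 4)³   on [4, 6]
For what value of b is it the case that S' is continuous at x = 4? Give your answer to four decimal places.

-6.1667

S_0'(x) = -5/3 + 3/2·(x - 1) - 1·(x - 1)², so S_0'(4) = -37/6. On the right, S_1'(4) = b, so b = -37/6.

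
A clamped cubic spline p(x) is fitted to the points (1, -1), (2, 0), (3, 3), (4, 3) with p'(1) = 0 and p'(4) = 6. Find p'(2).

With M_i denoting the second derivative at x_i, h_i = 1, 1, 1, and Δ_i = (y_(i+1) − y_i)/h_i = 1, 3, 0:
  1·M_0 + 4·M_1 + 1·M_2 = 6(Δ_1 - Δ_0) = 12
  1·M_1 + 4·M_2 + 1·M_3 = 6(Δ_2 - Δ_1) = -18
Clamped end conditions give two more equations: 2h_0·M_0 + h_0·M_1 = 6(Δ_0 - p'(1)) = 6 and h_2·M_2 + 2h_2·M_3 = 6(p'(4) - Δ_2) = 36.
Hence M_0 = 0, M_1 = 6, M_2 = -12, M_3 = 24.
On [2, 3], p'(x) = b_1 + 2c_1·(x - 2) + 3d_1·(x - 2)² with b_1 = Δ_1 - h_1(2M_1 + M_2)/6 = 3, c_1 = M_1/2 = 3, d_1 = (M_2 - M_1)/(6h_1) = -3. So p'(2) = 3.

3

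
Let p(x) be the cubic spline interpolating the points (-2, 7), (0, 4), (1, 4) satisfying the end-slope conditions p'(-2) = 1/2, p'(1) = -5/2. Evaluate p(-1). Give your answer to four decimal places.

5.6250

Put m_i = p'' at the i-th knot. Here h = (2, 1) and Δ = (-3/2, 0), so the interior equations h_(i-1)·m_(i-1) + 2(h_(i-1)+h_i)·m_i + h_i·m_(i+1) = 6(Δ_i − Δ_(i-1)) read
  2·m_0 + 6·m_1 + 1·m_2 = 6(Δ_1 - Δ_0) = 9
Clamped end conditions give two more equations: 2h_0·m_0 + h_0·m_1 = 6(Δ_0 - p'(-2)) = -12 and h_1·m_1 + 2h_1·m_2 = 6(p'(1) - Δ_1) = -15.
Hence m_0 = -11/2, m_1 = 5, m_2 = -10.
On [-2, 0], p(x) = 7 + 1/2·(x + 2) - 11/4·(x + 2)² + 7/8·(x + 2)³.
With (x + 2) = 1: p(-1) = 45/8.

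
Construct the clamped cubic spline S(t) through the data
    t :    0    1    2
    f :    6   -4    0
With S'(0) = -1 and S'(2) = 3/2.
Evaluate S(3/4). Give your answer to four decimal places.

-1.8340

With m_i denoting the second derivative at x_i, h_i = 1, 1, and Δ_i = (y_(i+1) − y_i)/h_i = -10, 4:
  1·m_0 + 4·m_1 + 1·m_2 = 6(Δ_1 - Δ_0) = 84
Clamped end conditions give two more equations: 2h_0·m_0 + h_0·m_1 = 6(Δ_0 - S'(0)) = -54 and h_1·m_1 + 2h_1·m_2 = 6(S'(2) - Δ_1) = -15.
Forward elimination and back-substitution give m_0 = -187/4, m_1 = 79/2, m_2 = -109/4.
On [0, 1], S(t) = 6 - 1·t - 187/8·t² + 115/8·t³.
With t = 3/4: S(3/4) = -939/512.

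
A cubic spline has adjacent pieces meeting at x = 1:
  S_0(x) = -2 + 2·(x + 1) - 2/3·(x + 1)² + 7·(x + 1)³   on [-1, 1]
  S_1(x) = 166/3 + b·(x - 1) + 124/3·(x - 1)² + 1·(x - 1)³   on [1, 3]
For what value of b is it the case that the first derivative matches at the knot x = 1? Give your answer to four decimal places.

S_0'(x) = 2 - 4/3·(x + 1) + 21·(x + 1)², so S_0'(1) = 250/3. On the right, S_1'(1) = b, so b = 250/3.

83.3333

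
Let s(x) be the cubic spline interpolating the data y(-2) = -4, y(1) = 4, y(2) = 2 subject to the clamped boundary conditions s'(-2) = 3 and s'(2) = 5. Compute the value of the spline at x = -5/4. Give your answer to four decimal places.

-0.9922

Write σ_i for s''(x_i). With h_i = 3, 1 and divided differences Δ_i = 8/3, -2, the continuity of s' gives the tridiagonal system
  3·σ_0 + 8·σ_1 + 1·σ_2 = 6(Δ_1 - Δ_0) = -28
Clamped end conditions give two more equations: 2h_0·σ_0 + h_0·σ_1 = 6(Δ_0 - s'(-2)) = -2 and h_1·σ_1 + 2h_1·σ_2 = 6(s'(2) - Δ_1) = 42.
Forward elimination and back-substitution give σ_0 = 11/3, σ_1 = -8, σ_2 = 25.
On [-2, 1], s(x) = -4 + 3·(x + 2) + 11/6·(x + 2)² - 35/54·(x + 2)³.
With (x + 2) = 3/4: s(-5/4) = -127/128.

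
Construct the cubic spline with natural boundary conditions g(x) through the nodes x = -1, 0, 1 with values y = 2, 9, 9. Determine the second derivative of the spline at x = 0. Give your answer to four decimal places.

Let m_i = g''(x_i). Step sizes h_i = 1, 1; slopes of the chords Δ_i = (y_(i+1) - y_i)/h_i = 7, 0.
  1·m_0 + 4·m_1 + 1·m_2 = 6(Δ_1 - Δ_0) = -42
Natural end conditions: m_0 = m_2 = 0.
Solving: m_0 = 0, m_1 = -21/2, m_2 = 0.

-10.5000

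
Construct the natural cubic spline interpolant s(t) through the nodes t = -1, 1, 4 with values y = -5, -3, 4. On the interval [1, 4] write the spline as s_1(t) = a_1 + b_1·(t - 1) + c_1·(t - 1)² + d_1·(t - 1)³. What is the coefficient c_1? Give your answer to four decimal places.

0.4000

Write σ_i for s''(x_i). With h_i = 2, 3 and divided differences Δ_i = 1, 7/3, the continuity of s' gives the tridiagonal system
  2·σ_0 + 10·σ_1 + 3·σ_2 = 6(Δ_1 - Δ_0) = 8
Natural end conditions: σ_0 = σ_2 = 0.
Solving: σ_0 = 0, σ_1 = 4/5, σ_2 = 0.
On [1, 4], with s_1(t) = a_1 + b_1·(t - 1) + c_1·(t - 1)² + d_1·(t - 1)³: c_1 = σ_1/2 = 2/5, d_1 = (σ_2 - σ_1)/(6h_1) = -2/45, b_1 = Δ_1 - h_1(2σ_1 + σ_2)/6 = 23/15.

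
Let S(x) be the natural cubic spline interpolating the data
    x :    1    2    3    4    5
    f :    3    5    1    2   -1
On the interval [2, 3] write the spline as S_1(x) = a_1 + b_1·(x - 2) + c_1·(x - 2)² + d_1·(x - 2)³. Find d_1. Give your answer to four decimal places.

4.1786

Put M_i = S'' at the i-th knot. Here h = (1, 1, 1, 1) and Δ = (2, -4, 1, -3), so the interior equations h_(i-1)·M_(i-1) + 2(h_(i-1)+h_i)·M_i + h_i·M_(i+1) = 6(Δ_i − Δ_(i-1)) read
  1·M_0 + 4·M_1 + 1·M_2 = 6(Δ_1 - Δ_0) = -36
  1·M_1 + 4·M_2 + 1·M_3 = 6(Δ_2 - Δ_1) = 30
  1·M_2 + 4·M_3 + 1·M_4 = 6(Δ_3 - Δ_2) = -24
Natural end conditions: M_0 = M_4 = 0.
Solving the tridiagonal system: M_0 = 0, M_1 = -171/14, M_2 = 90/7, M_3 = -129/14, M_4 = 0.
On [2, 3], with S_1(x) = a_1 + b_1·(x - 2) + c_1·(x - 2)² + d_1·(x - 2)³: c_1 = M_1/2 = -171/28, d_1 = (M_2 - M_1)/(6h_1) = 117/28, b_1 = Δ_1 - h_1(2M_1 + M_2)/6 = -29/14.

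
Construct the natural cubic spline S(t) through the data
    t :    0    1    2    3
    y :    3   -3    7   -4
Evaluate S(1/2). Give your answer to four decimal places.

-2.1250

Write σ_i for S''(x_i). With h_i = 1, 1, 1 and divided differences Δ_i = -6, 10, -11, the continuity of S' gives the tridiagonal system
  1·σ_0 + 4·σ_1 + 1·σ_2 = 6(Δ_1 - Δ_0) = 96
  1·σ_1 + 4·σ_2 + 1·σ_3 = 6(Δ_2 - Δ_1) = -126
Natural end conditions: σ_0 = σ_3 = 0.
Solving the tridiagonal system: σ_0 = 0, σ_1 = 34, σ_2 = -40, σ_3 = 0.
On [0, 1], S(t) = 3 - 35/3·t + 0·t² + 17/3·t³.
With t = 1/2: S(1/2) = -17/8.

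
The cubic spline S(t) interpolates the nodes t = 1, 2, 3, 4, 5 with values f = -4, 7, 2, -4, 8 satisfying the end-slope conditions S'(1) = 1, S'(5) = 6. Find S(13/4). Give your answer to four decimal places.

Write M_i for S''(x_i). With h_i = 1, 1, 1, 1 and divided differences Δ_i = 11, -5, -6, 12, the continuity of S' gives the tridiagonal system
  1·M_0 + 4·M_1 + 1·M_2 = 6(Δ_1 - Δ_0) = -96
  1·M_1 + 4·M_2 + 1·M_3 = 6(Δ_2 - Δ_1) = -6
  1·M_2 + 4·M_3 + 1·M_4 = 6(Δ_3 - Δ_2) = 108
Clamped end conditions give two more equations: 2h_0·M_0 + h_0·M_1 = 6(Δ_0 - S'(1)) = 60 and h_3·M_3 + 2h_3·M_4 = 6(S'(5) - Δ_3) = -36.
Solving the tridiagonal system: M_0 = 191/4, M_1 = -71/2, M_2 = -7/4, M_3 = 73/2, M_4 = -145/4.
On [3, 4], S(t) = 2 - 23/2·(t - 3) - 7/8·(t - 3)² + 51/8·(t - 3)³.
With (t - 3) = 1/4: S(13/4) = -425/512.

-0.8301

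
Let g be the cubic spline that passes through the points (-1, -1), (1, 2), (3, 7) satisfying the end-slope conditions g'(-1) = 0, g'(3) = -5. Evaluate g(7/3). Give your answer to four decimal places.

7.8148

Let M_i = g''(x_i). Step sizes h_i = 2, 2; slopes of the chords Δ_i = (y_(i+1) - y_i)/h_i = 3/2, 5/2.
  2·M_0 + 8·M_1 + 2·M_2 = 6(Δ_1 - Δ_0) = 6
Clamped end conditions give two more equations: 2h_0·M_0 + h_0·M_1 = 6(Δ_0 - g'(-1)) = 9 and h_1·M_1 + 2h_1·M_2 = 6(g'(3) - Δ_1) = -45.
Hence M_0 = 1/4, M_1 = 4, M_2 = -53/4.
On [1, 3], g(t) = 2 + 17/4·(t - 1) + 2·(t - 1)² - 23/16·(t - 1)³.
With (t - 1) = 4/3: g(7/3) = 211/27.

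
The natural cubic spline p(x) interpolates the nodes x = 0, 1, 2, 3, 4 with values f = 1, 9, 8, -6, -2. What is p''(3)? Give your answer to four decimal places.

With M_i denoting the second derivative at x_i, h_i = 1, 1, 1, 1, and Δ_i = (y_(i+1) − y_i)/h_i = 8, -1, -14, 4:
  1·M_0 + 4·M_1 + 1·M_2 = 6(Δ_1 - Δ_0) = -54
  1·M_1 + 4·M_2 + 1·M_3 = 6(Δ_2 - Δ_1) = -78
  1·M_2 + 4·M_3 + 1·M_4 = 6(Δ_3 - Δ_2) = 108
Natural end conditions: M_0 = M_4 = 0.
Forward elimination and back-substitution give M_0 = 0, M_1 = -195/28, M_2 = -183/7, M_3 = 939/28, M_4 = 0.

33.5357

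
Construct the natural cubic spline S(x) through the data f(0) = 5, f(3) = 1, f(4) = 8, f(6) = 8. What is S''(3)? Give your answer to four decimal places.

7.2766

With M_i denoting the second derivative at x_i, h_i = 3, 1, 2, and Δ_i = (y_(i+1) − y_i)/h_i = -4/3, 7, 0:
  3·M_0 + 8·M_1 + 1·M_2 = 6(Δ_1 - Δ_0) = 50
  1·M_1 + 6·M_2 + 2·M_3 = 6(Δ_2 - Δ_1) = -42
Natural end conditions: M_0 = M_3 = 0.
Forward elimination and back-substitution give M_0 = 0, M_1 = 342/47, M_2 = -386/47, M_3 = 0.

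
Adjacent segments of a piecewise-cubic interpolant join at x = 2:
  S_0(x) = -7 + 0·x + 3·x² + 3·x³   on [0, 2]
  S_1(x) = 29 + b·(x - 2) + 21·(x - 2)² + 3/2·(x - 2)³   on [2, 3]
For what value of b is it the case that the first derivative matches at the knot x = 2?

S_0'(x) = 0 + 6·x + 9·x², so S_0'(2) = 48. On the right, S_1'(2) = b, so b = 48.

48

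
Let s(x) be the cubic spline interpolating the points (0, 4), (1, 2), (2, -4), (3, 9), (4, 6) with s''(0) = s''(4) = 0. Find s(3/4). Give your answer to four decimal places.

3.3906

With M_i denoting the second derivative at x_i, h_i = 1, 1, 1, 1, and Δ_i = (y_(i+1) − y_i)/h_i = -2, -6, 13, -3:
  1·M_0 + 4·M_1 + 1·M_2 = 6(Δ_1 - Δ_0) = -24
  1·M_1 + 4·M_2 + 1·M_3 = 6(Δ_2 - Δ_1) = 114
  1·M_2 + 4·M_3 + 1·M_4 = 6(Δ_3 - Δ_2) = -96
Natural end conditions: M_0 = M_4 = 0.
Forward elimination and back-substitution give M_0 = 0, M_1 = -114/7, M_2 = 288/7, M_3 = -240/7, M_4 = 0.
On [0, 1], s(x) = 4 + 5/7·x + 0·x² - 19/7·x³.
With x = 3/4: s(3/4) = 217/64.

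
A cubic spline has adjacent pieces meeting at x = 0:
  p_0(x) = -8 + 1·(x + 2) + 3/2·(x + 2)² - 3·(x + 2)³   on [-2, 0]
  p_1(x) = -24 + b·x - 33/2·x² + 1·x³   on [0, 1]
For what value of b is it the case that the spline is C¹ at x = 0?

p_0'(x) = 1 + 3·(x + 2) - 9·(x + 2)², so p_0'(0) = -29. On the right, p_1'(0) = b, so b = -29.

-29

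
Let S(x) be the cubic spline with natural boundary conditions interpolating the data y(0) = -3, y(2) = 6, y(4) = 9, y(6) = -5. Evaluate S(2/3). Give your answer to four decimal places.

0.1383

Put m_i = S'' at the i-th knot. Here h = (2, 2, 2) and Δ = (9/2, 3/2, -7), so the interior equations h_(i-1)·m_(i-1) + 2(h_(i-1)+h_i)·m_i + h_i·m_(i+1) = 6(Δ_i − Δ_(i-1)) read
  2·m_0 + 8·m_1 + 2·m_2 = 6(Δ_1 - Δ_0) = -18
  2·m_1 + 8·m_2 + 2·m_3 = 6(Δ_2 - Δ_1) = -51
Natural end conditions: m_0 = m_3 = 0.
Solving the tridiagonal system: m_0 = 0, m_1 = -7/10, m_2 = -31/5, m_3 = 0.
On [0, 2], S(x) = -3 + 71/15·x + 0·x² - 7/120·x³.
With x = 2/3: S(2/3) = 56/405.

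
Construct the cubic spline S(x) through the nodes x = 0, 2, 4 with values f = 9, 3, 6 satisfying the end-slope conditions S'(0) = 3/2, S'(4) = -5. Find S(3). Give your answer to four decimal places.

Put M_i = S'' at the i-th knot. Here h = (2, 2) and Δ = (-3, 3/2), so the interior equations h_(i-1)·M_(i-1) + 2(h_(i-1)+h_i)·M_i + h_i·M_(i+1) = 6(Δ_i − Δ_(i-1)) read
  2·M_0 + 8·M_1 + 2·M_2 = 6(Δ_1 - Δ_0) = 27
Clamped end conditions give two more equations: 2h_0·M_0 + h_0·M_1 = 6(Δ_0 - S'(0)) = -27 and h_1·M_1 + 2h_1·M_2 = 6(S'(4) - Δ_1) = -39.
Hence M_0 = -47/4, M_1 = 10, M_2 = -59/4.
On [2, 4], S(x) = 3 - 1/4·(x - 2) + 5·(x - 2)² - 33/16·(x - 2)³.
With (x - 2) = 1: S(3) = 91/16.

5.6875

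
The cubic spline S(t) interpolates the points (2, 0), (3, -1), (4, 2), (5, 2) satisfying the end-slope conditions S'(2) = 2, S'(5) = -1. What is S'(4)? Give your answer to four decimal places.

2.4000

Put M_i = S'' at the i-th knot. Here h = (1, 1, 1) and Δ = (-1, 3, 0), so the interior equations h_(i-1)·M_(i-1) + 2(h_(i-1)+h_i)·M_i + h_i·M_(i+1) = 6(Δ_i − Δ_(i-1)) read
  1·M_0 + 4·M_1 + 1·M_2 = 6(Δ_1 - Δ_0) = 24
  1·M_1 + 4·M_2 + 1·M_3 = 6(Δ_2 - Δ_1) = -18
Clamped end conditions give two more equations: 2h_0·M_0 + h_0·M_1 = 6(Δ_0 - S'(2)) = -18 and h_2·M_2 + 2h_2·M_3 = 6(S'(5) - Δ_2) = -6.
Solving: M_0 = -74/5, M_1 = 58/5, M_2 = -38/5, M_3 = 4/5.
On [4, 5], S'(t) = b_2 + 2c_2·(t - 4) + 3d_2·(t - 4)² with b_2 = Δ_2 - h_2(2M_2 + M_3)/6 = 12/5, c_2 = M_2/2 = -19/5, d_2 = (M_3 - M_2)/(6h_2) = 7/5. So S'(4) = 12/5.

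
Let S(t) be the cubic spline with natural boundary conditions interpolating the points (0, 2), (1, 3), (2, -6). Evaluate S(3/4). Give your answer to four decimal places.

Put σ_i = S'' at the i-th knot. Here h = (1, 1) and Δ = (1, -9), so the interior equations h_(i-1)·σ_(i-1) + 2(h_(i-1)+h_i)·σ_i + h_i·σ_(i+1) = 6(Δ_i − Δ_(i-1)) read
  1·σ_0 + 4·σ_1 + 1·σ_2 = 6(Δ_1 - Δ_0) = -60
Natural end conditions: σ_0 = σ_2 = 0.
Solving the tridiagonal system: σ_0 = 0, σ_1 = -15, σ_2 = 0.
On [0, 1], S(t) = 2 + 7/2·t + 0·t² - 5/2·t³.
With t = 3/4: S(3/4) = 457/128.

3.5703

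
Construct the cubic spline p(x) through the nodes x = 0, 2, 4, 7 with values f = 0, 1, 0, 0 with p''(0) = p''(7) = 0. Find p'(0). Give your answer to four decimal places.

Let σ_i = p''(x_i). Step sizes h_i = 2, 2, 3; slopes of the chords Δ_i = (y_(i+1) - y_i)/h_i = 1/2, -1/2, 0.
  2·σ_0 + 8·σ_1 + 2·σ_2 = 6(Δ_1 - Δ_0) = -6
  2·σ_1 + 10·σ_2 + 3·σ_3 = 6(Δ_2 - Δ_1) = 3
Natural end conditions: σ_0 = σ_3 = 0.
Forward elimination and back-substitution give σ_0 = 0, σ_1 = -33/38, σ_2 = 9/19, σ_3 = 0.
On [0, 2], p'(x) = b_0 + 2c_0·x + 3d_0·x² with b_0 = Δ_0 - h_0(2σ_0 + σ_1)/6 = 15/19, c_0 = σ_0/2 = 0, d_0 = (σ_1 - σ_0)/(6h_0) = -11/152. So p'(0) = 15/19.

0.7895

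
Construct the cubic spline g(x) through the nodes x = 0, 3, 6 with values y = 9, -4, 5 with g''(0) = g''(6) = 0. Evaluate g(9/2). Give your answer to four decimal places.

Put M_i = g'' at the i-th knot. Here h = (3, 3) and Δ = (-13/3, 3), so the interior equations h_(i-1)·M_(i-1) + 2(h_(i-1)+h_i)·M_i + h_i·M_(i+1) = 6(Δ_i − Δ_(i-1)) read
  3·M_0 + 12·M_1 + 3·M_2 = 6(Δ_1 - Δ_0) = 44
Natural end conditions: M_0 = M_2 = 0.
Forward elimination and back-substitution give M_0 = 0, M_1 = 11/3, M_2 = 0.
On [3, 6], g(x) = -4 - 2/3·(x - 3) + 11/6·(x - 3)² - 11/54·(x - 3)³.
With (x - 3) = 3/2: g(9/2) = -25/16.

-1.5625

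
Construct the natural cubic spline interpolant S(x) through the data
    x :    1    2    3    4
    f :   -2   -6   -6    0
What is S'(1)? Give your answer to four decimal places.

With m_i denoting the second derivative at x_i, h_i = 1, 1, 1, and Δ_i = (y_(i+1) − y_i)/h_i = -4, 0, 6:
  1·m_0 + 4·m_1 + 1·m_2 = 6(Δ_1 - Δ_0) = 24
  1·m_1 + 4·m_2 + 1·m_3 = 6(Δ_2 - Δ_1) = 36
Natural end conditions: m_0 = m_3 = 0.
Forward elimination and back-substitution give m_0 = 0, m_1 = 4, m_2 = 8, m_3 = 0.
On [1, 2], S'(x) = b_0 + 2c_0·(x - 1) + 3d_0·(x - 1)² with b_0 = Δ_0 - h_0(2m_0 + m_1)/6 = -14/3, c_0 = m_0/2 = 0, d_0 = (m_1 - m_0)/(6h_0) = 2/3. So S'(1) = -14/3.

-4.6667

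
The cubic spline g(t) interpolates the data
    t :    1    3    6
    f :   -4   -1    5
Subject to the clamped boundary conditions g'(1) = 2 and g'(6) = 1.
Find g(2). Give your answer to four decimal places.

-2.4375

Write σ_i for g''(x_i). With h_i = 2, 3 and divided differences Δ_i = 3/2, 2, the continuity of g' gives the tridiagonal system
  2·σ_0 + 10·σ_1 + 3·σ_2 = 6(Δ_1 - Δ_0) = 3
Clamped end conditions give two more equations: 2h_0·σ_0 + h_0·σ_1 = 6(Δ_0 - g'(1)) = -3 and h_1·σ_1 + 2h_1·σ_2 = 6(g'(6) - Δ_1) = -6.
Solving the tridiagonal system: σ_0 = -5/4, σ_1 = 1, σ_2 = -3/2.
On [1, 3], g(t) = -4 + 2·(t - 1) - 5/8·(t - 1)² + 3/16·(t - 1)³.
With (t - 1) = 1: g(2) = -39/16.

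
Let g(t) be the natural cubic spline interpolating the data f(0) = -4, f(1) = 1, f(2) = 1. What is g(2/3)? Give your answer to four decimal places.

Put m_i = g'' at the i-th knot. Here h = (1, 1) and Δ = (5, 0), so the interior equations h_(i-1)·m_(i-1) + 2(h_(i-1)+h_i)·m_i + h_i·m_(i+1) = 6(Δ_i − Δ_(i-1)) read
  1·m_0 + 4·m_1 + 1·m_2 = 6(Δ_1 - Δ_0) = -30
Natural end conditions: m_0 = m_2 = 0.
Solving the tridiagonal system: m_0 = 0, m_1 = -15/2, m_2 = 0.
On [0, 1], g(t) = -4 + 25/4·t + 0·t² - 5/4·t³.
With t = 2/3: g(2/3) = -11/54.

-0.2037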